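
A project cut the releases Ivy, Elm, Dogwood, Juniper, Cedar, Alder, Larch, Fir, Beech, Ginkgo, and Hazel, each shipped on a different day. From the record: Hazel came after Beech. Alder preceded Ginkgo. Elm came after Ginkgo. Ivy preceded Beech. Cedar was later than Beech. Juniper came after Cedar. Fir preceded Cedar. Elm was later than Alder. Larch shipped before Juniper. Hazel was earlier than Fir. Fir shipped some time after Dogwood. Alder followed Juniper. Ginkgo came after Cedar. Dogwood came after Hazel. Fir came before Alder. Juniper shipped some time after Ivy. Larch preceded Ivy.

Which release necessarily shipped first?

Larch has a chain of constraints placing it before every other release, so Larch must be first.

Larch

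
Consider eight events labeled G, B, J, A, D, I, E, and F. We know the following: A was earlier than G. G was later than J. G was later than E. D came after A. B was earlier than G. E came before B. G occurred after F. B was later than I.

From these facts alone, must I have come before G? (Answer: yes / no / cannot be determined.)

yes

Chain the constraints: I → B → G. Each link is directly stated, so I comes before G.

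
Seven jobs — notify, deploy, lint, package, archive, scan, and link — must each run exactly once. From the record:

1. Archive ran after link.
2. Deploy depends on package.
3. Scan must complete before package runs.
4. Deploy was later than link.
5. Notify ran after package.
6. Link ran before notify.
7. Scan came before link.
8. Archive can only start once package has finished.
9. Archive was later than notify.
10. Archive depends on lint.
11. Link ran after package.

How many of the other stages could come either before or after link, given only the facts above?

Forced before link: package and scan; forced after link: archive, deploy, and notify.
That leaves lint with no forced order relative to link — 1.

1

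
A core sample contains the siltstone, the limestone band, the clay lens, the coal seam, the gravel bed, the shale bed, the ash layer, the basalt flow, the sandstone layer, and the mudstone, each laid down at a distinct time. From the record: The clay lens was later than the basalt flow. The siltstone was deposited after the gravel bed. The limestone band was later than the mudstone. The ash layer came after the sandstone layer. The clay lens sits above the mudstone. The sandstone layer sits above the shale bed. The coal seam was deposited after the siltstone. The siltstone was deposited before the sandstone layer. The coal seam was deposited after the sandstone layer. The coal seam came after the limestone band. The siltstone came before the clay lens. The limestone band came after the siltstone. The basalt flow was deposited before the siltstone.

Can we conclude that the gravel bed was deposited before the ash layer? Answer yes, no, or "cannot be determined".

Chain the constraints: the gravel bed → the siltstone → the sandstone layer → the ash layer. Each link is directly stated, so the gravel bed comes before the ash layer.

yes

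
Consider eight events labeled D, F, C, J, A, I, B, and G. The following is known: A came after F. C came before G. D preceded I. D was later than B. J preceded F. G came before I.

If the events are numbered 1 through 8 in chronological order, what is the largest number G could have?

G must come before I — 1 event forced after it.
Everything else can be placed before G in some valid order, so G can sit as late as position 8 − 1 = 7.

7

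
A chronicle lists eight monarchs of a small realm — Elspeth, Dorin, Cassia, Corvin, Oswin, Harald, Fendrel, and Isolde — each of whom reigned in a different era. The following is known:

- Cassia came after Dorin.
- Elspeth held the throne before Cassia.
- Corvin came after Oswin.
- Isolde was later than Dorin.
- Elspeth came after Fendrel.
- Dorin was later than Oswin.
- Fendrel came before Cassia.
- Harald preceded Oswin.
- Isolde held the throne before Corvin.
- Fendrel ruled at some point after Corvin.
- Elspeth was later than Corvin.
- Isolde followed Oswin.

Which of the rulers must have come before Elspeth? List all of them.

Corvin, Dorin, Fendrel, Harald, Isolde, Oswin

Directly stated before Elspeth: Corvin and Fendrel.
Dorin reaches Elspeth via Dorin → Isolde → Corvin → Elspeth.
Harald reaches Elspeth via Harald → Oswin → Corvin → Elspeth.
Isolde reaches Elspeth via Isolde → Corvin → Elspeth.
Likewise Oswin reaches Elspeth by chaining the stated constraints.
No chain forces Cassia ahead of Elspeth.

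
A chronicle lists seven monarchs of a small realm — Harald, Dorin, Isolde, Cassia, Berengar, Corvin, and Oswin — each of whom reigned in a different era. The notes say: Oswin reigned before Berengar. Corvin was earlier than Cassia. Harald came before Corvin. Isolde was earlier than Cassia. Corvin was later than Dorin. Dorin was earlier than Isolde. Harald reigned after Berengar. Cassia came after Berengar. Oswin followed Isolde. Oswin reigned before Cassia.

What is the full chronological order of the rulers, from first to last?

The constraints fix every adjacent pair, so only one ordering works:
Dorin → Isolde → Oswin → Berengar → Harald → Corvin → Cassia.

Dorin, Isolde, Oswin, Berengar, Harald, Corvin, Cassia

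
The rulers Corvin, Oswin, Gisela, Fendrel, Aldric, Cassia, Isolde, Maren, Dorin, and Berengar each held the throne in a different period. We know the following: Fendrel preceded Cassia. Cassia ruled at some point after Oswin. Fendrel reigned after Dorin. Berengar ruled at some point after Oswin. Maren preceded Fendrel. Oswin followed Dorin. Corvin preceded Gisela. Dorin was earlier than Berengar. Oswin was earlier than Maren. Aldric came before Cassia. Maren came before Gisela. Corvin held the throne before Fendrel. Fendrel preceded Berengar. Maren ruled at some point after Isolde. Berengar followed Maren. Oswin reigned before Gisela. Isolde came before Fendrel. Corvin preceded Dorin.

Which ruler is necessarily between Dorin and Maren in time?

Oswin

Tracing the constraints gives Dorin → Oswin → Maren, so Oswin sits after Dorin and before Maren.
No other ruler is forced both after Dorin and before Maren.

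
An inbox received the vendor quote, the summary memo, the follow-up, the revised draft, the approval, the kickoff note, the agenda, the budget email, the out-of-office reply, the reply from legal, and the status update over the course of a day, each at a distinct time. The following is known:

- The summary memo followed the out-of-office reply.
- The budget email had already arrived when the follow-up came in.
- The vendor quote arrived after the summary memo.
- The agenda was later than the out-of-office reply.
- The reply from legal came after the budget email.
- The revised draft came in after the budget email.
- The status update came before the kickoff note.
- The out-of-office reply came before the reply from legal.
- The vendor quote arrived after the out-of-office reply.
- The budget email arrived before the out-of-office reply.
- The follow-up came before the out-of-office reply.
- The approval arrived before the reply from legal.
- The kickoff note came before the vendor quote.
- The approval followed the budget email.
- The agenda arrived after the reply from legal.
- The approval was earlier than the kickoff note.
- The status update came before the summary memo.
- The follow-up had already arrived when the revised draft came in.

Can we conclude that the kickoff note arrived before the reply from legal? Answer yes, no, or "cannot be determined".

cannot be determined

No chain of stated constraints runs from the kickoff note to the reply from legal, and none runs from the reply from legal to the kickoff note either.
So the relative order of the kickoff note and the reply from legal is not fixed by the given facts.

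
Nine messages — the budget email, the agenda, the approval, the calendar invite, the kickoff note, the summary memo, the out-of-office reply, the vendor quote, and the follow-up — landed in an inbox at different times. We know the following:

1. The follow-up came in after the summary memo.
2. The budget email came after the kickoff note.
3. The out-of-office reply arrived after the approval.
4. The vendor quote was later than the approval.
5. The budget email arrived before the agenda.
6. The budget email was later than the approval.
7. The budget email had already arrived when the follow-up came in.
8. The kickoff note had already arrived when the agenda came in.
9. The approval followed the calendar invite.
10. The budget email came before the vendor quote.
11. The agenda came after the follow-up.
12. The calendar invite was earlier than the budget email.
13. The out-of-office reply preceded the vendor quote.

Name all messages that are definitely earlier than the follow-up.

the approval, the budget email, the calendar invite, the kickoff note, the summary memo

Directly stated before the follow-up: the budget email and the summary memo.
The approval reaches the follow-up via the approval → the budget email → the follow-up.
The calendar invite reaches the follow-up via the calendar invite → the budget email → the follow-up.
The kickoff note reaches the follow-up via the kickoff note → the budget email → the follow-up.
No chain forces the agenda (or any of the others) ahead of the follow-up.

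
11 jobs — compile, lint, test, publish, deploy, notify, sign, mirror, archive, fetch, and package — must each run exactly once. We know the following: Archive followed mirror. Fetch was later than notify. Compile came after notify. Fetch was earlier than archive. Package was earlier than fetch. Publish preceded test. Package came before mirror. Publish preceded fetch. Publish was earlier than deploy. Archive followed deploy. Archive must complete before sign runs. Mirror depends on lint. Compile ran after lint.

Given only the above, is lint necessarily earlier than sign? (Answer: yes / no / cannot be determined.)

Chain the constraints: lint → mirror → archive → sign. Each link is directly stated, so lint comes before sign.

yes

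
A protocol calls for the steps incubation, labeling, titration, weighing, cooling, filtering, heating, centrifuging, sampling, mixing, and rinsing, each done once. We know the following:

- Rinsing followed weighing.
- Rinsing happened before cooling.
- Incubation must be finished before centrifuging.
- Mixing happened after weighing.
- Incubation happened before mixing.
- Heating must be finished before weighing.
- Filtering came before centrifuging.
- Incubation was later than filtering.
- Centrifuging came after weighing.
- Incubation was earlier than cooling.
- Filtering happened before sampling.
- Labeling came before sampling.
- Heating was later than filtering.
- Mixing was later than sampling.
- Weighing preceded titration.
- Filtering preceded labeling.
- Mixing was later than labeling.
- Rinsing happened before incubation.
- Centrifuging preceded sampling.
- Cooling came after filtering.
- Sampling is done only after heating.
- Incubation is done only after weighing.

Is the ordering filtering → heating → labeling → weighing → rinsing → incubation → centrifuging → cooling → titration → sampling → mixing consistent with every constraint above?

yes

Check each stated constraint against the proposed order — e.g. heating is ahead of sampling; filtering is ahead of sampling. Every pair is in the required order; nothing is violated.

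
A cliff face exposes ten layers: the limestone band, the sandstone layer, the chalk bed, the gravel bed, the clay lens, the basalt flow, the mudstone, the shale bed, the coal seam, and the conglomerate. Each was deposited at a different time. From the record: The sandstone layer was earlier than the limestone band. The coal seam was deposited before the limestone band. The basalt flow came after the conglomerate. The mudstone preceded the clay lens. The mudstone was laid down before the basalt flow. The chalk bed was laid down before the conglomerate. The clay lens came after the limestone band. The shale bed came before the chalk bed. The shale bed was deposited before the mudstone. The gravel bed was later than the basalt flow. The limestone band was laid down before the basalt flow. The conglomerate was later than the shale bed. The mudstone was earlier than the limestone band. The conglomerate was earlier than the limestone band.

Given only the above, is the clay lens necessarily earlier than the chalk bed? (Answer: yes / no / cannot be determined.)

no

Tracing the constraints gives the chalk bed → the conglomerate → the limestone band → the clay lens, so the chalk bed must come before the clay lens.
That means the clay lens cannot be before the chalk bed.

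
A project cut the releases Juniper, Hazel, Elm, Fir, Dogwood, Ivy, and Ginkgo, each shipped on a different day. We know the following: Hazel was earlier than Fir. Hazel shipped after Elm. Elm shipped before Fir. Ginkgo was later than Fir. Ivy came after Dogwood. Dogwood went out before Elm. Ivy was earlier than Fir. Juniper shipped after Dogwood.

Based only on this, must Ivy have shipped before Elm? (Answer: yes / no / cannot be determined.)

No chain of stated constraints runs from Ivy to Elm, and none runs from Elm to Ivy either.
So the relative order of Ivy and Elm is not fixed by the given facts.

cannot be determined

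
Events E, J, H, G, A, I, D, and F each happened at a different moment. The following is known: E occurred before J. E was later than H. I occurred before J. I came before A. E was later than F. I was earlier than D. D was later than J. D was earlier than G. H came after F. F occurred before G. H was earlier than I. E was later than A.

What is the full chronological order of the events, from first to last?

The constraints fix every adjacent pair, so only one ordering works:
F → H → I → A → E → J → D → G.

F, H, I, A, E, J, D, G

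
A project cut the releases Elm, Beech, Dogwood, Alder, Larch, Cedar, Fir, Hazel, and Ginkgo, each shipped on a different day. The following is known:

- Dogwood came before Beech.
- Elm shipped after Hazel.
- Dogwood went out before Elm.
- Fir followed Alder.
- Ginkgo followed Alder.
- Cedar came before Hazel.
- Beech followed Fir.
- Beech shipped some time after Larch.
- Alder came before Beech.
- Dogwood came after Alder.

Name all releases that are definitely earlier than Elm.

Directly stated before Elm: Dogwood and Hazel.
Alder reaches Elm via Alder → Dogwood → Elm.
Cedar reaches Elm via Cedar → Hazel → Elm.

Alder, Cedar, Dogwood, Hazel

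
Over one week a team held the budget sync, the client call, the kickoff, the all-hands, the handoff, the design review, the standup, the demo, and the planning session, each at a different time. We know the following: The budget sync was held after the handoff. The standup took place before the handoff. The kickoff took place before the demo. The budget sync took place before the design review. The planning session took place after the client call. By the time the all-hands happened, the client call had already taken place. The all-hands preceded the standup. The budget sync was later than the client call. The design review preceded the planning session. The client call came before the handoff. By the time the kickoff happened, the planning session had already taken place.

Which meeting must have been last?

Every other meeting has a chain of constraints placing it before the demo, so the demo is last.

the demo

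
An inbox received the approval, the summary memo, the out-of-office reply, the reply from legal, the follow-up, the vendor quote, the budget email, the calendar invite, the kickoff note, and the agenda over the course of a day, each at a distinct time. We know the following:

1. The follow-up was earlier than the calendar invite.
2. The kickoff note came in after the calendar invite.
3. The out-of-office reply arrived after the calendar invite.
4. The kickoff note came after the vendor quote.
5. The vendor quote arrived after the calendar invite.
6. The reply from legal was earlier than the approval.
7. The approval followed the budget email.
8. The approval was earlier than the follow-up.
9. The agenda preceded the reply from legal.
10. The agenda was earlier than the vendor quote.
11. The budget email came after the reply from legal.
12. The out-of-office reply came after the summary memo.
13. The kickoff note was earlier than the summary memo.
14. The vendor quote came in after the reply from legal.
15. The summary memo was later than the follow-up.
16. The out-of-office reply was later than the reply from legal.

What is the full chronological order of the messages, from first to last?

the agenda, the reply from legal, the budget email, the approval, the follow-up, the calendar invite, the vendor quote, the kickoff note, the summary memo, the out-of-office reply

The constraints fix every adjacent pair, so only one ordering works:
the agenda → the reply from legal → the budget email → the approval → the follow-up → the calendar invite → the vendor quote → the kickoff note → the summary memo → the out-of-office reply.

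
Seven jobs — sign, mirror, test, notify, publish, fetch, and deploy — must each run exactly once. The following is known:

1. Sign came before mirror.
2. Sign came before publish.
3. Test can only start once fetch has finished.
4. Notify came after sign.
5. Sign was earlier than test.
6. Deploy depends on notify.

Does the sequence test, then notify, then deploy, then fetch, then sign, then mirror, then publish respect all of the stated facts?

The constraints require sign before notify, but in the proposed sequence notify appears ahead of sign. That one violation is enough.

no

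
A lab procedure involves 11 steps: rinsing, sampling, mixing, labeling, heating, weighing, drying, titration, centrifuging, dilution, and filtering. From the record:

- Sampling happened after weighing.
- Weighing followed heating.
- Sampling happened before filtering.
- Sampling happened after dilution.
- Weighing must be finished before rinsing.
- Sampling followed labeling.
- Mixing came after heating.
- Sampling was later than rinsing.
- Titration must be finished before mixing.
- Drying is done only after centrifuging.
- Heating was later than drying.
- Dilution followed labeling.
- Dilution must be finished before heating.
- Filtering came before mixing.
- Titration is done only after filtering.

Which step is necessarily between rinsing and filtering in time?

sampling

Tracing the constraints gives rinsing → sampling → filtering, so sampling sits after rinsing and before filtering.
No other step is forced both after rinsing and before filtering.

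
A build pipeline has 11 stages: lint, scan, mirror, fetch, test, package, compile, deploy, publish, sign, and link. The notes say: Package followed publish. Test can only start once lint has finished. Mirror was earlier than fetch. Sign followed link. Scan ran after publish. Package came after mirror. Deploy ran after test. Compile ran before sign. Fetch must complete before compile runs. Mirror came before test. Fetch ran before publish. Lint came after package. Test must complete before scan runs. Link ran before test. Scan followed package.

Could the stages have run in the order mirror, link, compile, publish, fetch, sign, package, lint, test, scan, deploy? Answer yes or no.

no

The constraints require fetch before publish, but in the proposed sequence publish appears ahead of fetch. That one violation is enough.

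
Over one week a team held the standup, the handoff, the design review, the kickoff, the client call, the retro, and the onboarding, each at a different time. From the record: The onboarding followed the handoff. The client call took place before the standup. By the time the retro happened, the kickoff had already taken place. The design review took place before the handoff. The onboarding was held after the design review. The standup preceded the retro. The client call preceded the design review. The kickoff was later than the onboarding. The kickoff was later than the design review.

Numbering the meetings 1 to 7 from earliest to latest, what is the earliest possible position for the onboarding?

The client call, the design review, and the handoff must all come before the onboarding — 3 forced predecessors.
Nothing else is forced ahead of the onboarding, so its earliest slot is position 3 + 1 = 4.

4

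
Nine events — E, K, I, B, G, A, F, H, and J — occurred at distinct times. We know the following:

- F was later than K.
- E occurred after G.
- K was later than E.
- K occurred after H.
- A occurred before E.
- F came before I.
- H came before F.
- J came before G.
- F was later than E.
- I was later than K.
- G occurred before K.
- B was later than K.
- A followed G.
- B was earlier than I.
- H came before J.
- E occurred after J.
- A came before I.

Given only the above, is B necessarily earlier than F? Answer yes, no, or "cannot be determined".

cannot be determined

No chain of stated constraints runs from B to F, and none runs from F to B either.
So the relative order of B and F is not fixed by the given facts.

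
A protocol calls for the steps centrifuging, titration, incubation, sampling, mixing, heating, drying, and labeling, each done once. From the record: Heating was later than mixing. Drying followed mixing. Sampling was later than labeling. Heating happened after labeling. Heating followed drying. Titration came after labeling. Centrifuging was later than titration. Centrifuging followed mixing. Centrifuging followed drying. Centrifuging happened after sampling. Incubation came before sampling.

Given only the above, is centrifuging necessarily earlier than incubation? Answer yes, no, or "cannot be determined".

no

Tracing the constraints gives incubation → sampling → centrifuging, so incubation must come before centrifuging.
That means centrifuging cannot be before incubation.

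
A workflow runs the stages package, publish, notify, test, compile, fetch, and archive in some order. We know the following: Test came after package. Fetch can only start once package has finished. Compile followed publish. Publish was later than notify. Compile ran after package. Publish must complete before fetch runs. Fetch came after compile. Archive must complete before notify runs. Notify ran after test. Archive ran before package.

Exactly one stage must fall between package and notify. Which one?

Tracing the constraints gives package → test → notify, so test sits after package and before notify.
No other stage is forced both after package and before notify.

test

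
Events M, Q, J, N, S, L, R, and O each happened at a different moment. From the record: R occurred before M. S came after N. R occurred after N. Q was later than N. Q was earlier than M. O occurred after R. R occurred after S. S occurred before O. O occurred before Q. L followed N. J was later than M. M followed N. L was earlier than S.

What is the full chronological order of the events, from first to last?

The constraints fix every adjacent pair, so only one ordering works:
N → L → S → R → O → Q → M → J.

N, L, S, R, O, Q, M, J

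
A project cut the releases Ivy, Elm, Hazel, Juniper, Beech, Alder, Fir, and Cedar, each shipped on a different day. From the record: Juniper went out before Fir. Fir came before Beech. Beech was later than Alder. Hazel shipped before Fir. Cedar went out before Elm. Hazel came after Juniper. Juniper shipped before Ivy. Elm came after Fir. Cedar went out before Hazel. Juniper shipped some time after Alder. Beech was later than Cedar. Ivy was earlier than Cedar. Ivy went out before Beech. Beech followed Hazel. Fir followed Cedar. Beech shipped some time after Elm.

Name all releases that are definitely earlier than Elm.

Alder, Cedar, Fir, Hazel, Ivy, Juniper

Directly stated before Elm: Cedar and Fir.
Alder reaches Elm via Alder → Juniper → Fir → Elm.
Hazel reaches Elm via Hazel → Fir → Elm.
Ivy reaches Elm via Ivy → Cedar → Elm.
Likewise Juniper reaches Elm by chaining the stated constraints.
No chain forces Beech ahead of Elm.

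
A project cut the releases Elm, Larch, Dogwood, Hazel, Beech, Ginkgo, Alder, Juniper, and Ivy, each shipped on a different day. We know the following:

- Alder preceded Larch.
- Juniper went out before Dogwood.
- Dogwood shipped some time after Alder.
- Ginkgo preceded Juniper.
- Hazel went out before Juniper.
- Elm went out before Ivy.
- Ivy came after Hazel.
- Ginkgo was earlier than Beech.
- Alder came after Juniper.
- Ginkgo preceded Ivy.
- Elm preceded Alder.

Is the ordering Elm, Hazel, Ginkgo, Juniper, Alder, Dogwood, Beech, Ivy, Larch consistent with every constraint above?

Check each stated constraint against the proposed order — e.g. Hazel is ahead of Ivy; Elm is ahead of Ivy. Every pair is in the required order; nothing is violated.

yes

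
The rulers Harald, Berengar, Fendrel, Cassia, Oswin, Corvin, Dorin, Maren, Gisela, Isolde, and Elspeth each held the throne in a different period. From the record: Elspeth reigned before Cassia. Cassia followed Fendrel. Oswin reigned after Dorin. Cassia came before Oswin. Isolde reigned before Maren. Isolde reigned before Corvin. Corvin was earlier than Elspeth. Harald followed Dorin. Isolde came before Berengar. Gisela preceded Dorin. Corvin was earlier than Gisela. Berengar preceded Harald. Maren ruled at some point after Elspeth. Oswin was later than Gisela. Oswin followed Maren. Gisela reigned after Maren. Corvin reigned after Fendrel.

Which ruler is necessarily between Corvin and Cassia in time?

Elspeth

Tracing the constraints gives Corvin → Elspeth → Cassia, so Elspeth sits after Corvin and before Cassia.
No other ruler is forced both after Corvin and before Cassia.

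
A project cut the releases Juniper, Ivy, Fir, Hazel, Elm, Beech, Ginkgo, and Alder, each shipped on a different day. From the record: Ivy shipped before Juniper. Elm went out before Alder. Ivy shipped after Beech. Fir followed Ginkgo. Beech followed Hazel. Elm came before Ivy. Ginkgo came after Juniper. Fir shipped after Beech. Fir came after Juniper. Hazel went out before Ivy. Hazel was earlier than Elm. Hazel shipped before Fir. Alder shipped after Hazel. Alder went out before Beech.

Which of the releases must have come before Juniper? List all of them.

Alder, Beech, Elm, Hazel, Ivy

Directly stated before Juniper: Ivy.
Alder reaches Juniper via Alder → Beech → Ivy → Juniper.
Beech reaches Juniper via Beech → Ivy → Juniper.
Elm reaches Juniper via Elm → Ivy → Juniper.
Likewise Hazel reaches Juniper by chaining the stated constraints.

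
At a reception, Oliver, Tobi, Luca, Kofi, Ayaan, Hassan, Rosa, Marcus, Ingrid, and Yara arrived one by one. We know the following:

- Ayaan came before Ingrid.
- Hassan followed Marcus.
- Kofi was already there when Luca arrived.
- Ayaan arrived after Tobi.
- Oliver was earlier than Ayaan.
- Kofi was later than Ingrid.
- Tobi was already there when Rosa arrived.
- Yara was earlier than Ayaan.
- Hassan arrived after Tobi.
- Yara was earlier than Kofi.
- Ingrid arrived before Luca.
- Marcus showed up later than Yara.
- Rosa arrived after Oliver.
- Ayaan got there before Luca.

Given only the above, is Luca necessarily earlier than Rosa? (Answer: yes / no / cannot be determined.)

No chain of stated constraints runs from Luca to Rosa, and none runs from Rosa to Luca either.
So the relative order of Luca and Rosa is not fixed by the given facts.

cannot be determined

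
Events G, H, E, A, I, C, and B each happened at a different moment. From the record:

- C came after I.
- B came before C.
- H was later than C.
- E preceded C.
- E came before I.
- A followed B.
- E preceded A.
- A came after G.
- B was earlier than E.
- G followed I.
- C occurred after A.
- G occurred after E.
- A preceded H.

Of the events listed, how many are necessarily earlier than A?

Directly stated before A: B, E, and G.
I reaches A via I → G → A.
No chain forces C (or any of the others) ahead of A.
That's B, E, G, and I — 4 in all.

4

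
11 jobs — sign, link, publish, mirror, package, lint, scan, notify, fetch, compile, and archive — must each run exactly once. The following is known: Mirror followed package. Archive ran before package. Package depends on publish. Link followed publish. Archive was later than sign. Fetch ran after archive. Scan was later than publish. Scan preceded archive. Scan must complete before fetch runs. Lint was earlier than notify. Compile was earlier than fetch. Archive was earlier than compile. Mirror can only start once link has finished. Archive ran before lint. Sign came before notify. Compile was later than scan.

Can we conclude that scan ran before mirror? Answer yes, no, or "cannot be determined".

Chain the constraints: scan → archive → package → mirror. Each link is directly stated, so scan comes before mirror.

yes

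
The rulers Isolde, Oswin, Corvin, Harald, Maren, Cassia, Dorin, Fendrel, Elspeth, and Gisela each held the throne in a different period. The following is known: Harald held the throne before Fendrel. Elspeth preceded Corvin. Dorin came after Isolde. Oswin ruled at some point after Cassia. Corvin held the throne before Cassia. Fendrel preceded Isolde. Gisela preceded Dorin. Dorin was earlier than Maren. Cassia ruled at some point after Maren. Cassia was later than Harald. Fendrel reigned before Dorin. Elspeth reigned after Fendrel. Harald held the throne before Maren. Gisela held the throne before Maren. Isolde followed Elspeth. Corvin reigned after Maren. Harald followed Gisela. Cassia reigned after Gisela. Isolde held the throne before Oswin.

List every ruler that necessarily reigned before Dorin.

Directly stated before Dorin: Fendrel, Gisela, and Isolde.
Elspeth reaches Dorin via Elspeth → Isolde → Dorin.
Harald reaches Dorin via Harald → Fendrel → Dorin.

Elspeth, Fendrel, Gisela, Harald, Isolde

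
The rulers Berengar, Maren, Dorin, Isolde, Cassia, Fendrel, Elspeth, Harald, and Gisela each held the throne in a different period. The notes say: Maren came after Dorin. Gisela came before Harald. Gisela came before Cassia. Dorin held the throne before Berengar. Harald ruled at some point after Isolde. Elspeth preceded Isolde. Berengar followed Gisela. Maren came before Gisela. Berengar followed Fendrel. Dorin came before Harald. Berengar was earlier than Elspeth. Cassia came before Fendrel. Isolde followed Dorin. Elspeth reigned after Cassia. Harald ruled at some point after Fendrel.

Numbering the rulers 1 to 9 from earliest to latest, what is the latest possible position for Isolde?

8

Isolde must come before Harald — 1 ruler forced after them.
Everything else can be placed before Isolde in some valid order, so Isolde can sit as late as position 9 − 1 = 8.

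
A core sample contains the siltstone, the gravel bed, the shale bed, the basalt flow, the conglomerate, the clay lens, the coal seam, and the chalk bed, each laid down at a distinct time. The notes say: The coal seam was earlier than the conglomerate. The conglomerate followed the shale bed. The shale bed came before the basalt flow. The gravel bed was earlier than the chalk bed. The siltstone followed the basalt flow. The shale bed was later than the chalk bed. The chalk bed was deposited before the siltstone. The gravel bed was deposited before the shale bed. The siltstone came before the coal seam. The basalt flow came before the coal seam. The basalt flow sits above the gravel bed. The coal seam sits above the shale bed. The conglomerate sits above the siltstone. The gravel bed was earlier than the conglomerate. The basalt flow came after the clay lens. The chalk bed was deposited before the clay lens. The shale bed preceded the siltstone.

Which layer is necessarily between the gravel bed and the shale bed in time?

Tracing the constraints gives the gravel bed → the chalk bed → the shale bed, so the chalk bed sits after the gravel bed and before the shale bed.
No other layer is forced both after the gravel bed and before the shale bed.

the chalk bed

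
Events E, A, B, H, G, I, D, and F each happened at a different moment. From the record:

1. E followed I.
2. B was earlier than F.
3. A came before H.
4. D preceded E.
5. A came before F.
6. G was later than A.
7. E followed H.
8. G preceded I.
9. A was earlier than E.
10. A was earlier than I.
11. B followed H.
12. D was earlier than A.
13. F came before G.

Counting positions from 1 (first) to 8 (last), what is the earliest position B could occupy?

A, D, and H must all come before B — 3 forced predecessors.
Nothing else is forced ahead of B, so its earliest slot is position 3 + 1 = 4.

4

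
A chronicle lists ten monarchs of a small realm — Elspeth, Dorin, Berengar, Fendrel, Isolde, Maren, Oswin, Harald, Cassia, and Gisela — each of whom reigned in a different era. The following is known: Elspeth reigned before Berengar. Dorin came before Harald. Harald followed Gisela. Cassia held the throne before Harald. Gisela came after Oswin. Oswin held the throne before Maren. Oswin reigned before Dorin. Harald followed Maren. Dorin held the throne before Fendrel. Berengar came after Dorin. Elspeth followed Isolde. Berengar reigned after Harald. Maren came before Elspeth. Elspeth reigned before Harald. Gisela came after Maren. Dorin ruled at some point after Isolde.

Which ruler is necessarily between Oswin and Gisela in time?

Tracing the constraints gives Oswin → Maren → Gisela, so Maren sits after Oswin and before Gisela.
No other ruler is forced both after Oswin and before Gisela.

Maren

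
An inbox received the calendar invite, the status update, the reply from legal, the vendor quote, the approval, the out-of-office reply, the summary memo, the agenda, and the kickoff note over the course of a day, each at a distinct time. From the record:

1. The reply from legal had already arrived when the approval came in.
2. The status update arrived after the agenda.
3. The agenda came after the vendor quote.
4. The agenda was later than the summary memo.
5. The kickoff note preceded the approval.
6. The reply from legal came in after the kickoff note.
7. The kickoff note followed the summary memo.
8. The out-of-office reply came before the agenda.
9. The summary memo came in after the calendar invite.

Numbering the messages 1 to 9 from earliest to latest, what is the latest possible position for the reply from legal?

8

The reply from legal must come before the approval — 1 message forced after it.
Everything else can be placed before the reply from legal in some valid order, so the reply from legal can sit as late as position 9 − 1 = 8.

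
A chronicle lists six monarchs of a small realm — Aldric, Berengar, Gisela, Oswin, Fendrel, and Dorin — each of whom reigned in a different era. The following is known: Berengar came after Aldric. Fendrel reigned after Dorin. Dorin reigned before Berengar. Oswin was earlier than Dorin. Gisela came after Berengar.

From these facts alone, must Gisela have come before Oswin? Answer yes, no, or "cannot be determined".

no

Tracing the constraints gives Oswin → Dorin → Berengar → Gisela, so Oswin must come before Gisela.
That means Gisela cannot be before Oswin.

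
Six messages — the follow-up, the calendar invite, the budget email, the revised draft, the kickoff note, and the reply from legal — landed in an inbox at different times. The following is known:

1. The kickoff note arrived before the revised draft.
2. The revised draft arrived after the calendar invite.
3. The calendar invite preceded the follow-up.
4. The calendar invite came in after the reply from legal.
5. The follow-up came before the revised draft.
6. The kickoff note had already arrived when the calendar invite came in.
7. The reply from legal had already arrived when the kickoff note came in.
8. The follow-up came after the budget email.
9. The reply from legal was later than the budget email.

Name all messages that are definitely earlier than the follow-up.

the budget email, the calendar invite, the kickoff note, the reply from legal

Directly stated before the follow-up: the budget email and the calendar invite.
The kickoff note reaches the follow-up via the kickoff note → the calendar invite → the follow-up.
The reply from legal reaches the follow-up via the reply from legal → the calendar invite → the follow-up.
No chain forces the revised draft ahead of the follow-up.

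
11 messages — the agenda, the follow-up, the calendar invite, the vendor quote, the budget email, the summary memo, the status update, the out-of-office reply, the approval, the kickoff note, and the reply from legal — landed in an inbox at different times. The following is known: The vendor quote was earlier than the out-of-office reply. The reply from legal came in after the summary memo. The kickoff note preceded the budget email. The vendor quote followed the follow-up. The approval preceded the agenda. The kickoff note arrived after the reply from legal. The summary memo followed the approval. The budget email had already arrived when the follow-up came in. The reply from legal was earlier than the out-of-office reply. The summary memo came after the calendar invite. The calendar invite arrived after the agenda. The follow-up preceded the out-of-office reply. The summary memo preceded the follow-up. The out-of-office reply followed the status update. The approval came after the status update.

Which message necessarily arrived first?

The status update has a chain of constraints placing it before every other message, so the status update must be first.

the status update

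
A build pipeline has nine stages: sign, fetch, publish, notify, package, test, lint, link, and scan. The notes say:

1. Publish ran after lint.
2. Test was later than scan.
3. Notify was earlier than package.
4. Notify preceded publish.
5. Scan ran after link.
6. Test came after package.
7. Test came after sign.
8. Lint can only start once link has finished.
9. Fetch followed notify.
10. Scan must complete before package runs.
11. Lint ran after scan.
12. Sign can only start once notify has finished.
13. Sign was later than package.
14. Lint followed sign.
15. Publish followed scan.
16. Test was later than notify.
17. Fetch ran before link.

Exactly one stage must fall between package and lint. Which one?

sign

Tracing the constraints gives package → sign → lint, so sign sits after package and before lint.
No other stage is forced both after package and before lint.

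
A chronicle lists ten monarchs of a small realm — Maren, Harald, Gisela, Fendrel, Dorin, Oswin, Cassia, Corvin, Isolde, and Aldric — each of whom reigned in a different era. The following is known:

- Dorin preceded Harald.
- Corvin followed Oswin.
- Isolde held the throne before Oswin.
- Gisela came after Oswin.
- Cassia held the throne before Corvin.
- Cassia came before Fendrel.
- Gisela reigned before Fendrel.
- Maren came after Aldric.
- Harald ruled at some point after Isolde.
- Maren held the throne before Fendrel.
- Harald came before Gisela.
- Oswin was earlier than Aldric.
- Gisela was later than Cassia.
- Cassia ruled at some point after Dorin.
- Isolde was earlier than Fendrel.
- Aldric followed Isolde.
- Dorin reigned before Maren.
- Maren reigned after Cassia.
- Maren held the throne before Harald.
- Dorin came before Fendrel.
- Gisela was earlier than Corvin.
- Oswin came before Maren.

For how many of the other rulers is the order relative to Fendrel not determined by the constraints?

1

Forced before Fendrel: Aldric, Cassia, Dorin, Gisela, Harald, Isolde, Maren, and Oswin.
That leaves Corvin with no forced order relative to Fendrel — 1.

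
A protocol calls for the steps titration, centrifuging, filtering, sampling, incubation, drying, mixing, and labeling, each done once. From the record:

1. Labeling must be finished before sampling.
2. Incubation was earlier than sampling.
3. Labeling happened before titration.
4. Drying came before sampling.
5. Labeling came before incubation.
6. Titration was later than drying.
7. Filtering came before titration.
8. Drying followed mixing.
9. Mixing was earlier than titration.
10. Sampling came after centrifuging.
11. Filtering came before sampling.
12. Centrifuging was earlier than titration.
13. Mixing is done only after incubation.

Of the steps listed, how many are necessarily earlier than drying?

3

Directly stated before drying: mixing.
Incubation reaches drying via incubation → mixing → drying.
Labeling reaches drying via labeling → incubation → mixing → drying.
That's incubation, labeling, and mixing — 3 in all.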